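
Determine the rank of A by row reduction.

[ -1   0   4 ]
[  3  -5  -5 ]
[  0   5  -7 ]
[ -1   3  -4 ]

rank(A) = 3

Row reduction:
R2 <- R2 - (-3)*R1:  [  0  -5   7 ]
R4 <- R4 - (1)*R1:  [  0   3  -8 ]
R3 <- R3 - (-1)*R2:  [ 0  0  0 ]
R4 <- R4 - (-3/5)*R2:  [     0      0  -19/5 ]
R3 <-> R4   (pivot in column 3 was zero)
[ -1   0      4 ]
[  0  -5      7 ]
[  0   0  -19/5 ]
[  0   0      0 ]
Row echelon form:
[ -1   0      4 ]
[  0  -5      7 ]
[  0   0  -19/5 ]
[  0   0      0 ]
Nonzero rows / pivot columns: 3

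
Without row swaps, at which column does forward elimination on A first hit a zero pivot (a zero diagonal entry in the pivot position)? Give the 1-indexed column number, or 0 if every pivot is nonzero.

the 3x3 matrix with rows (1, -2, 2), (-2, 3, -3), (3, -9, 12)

Naive forward elimination:
R2 <- R2 - (-2)*R1:  [  0  -1   1 ]
R3 <- R3 - (3)*R1:  [  0  -3   6 ]
R3 <- R3 - (3)*R2:  [ 0  0  3 ]
All pivots nonzero; naive elimination completes without hitting a zero pivot.

first zero-pivot column = 0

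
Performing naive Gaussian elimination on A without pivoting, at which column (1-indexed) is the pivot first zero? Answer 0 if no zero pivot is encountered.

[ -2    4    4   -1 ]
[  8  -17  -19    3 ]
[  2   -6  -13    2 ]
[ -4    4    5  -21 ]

first zero-pivot column = 0

Naive forward elimination:
R2 <- R2 - (-4)*R1:  [  0  -1  -3  -1 ]
R3 <- R3 - (-1)*R1:  [  0  -2  -9   1 ]
R4 <- R4 - (2)*R1:  [   0   -4   -3  -19 ]
R3 <- R3 - (2)*R2:  [  0   0  -3   3 ]
R4 <- R4 - (4)*R2:  [   0    0    9  -15 ]
R4 <- R4 - (-3)*R3:  [  0   0   0  -6 ]
All pivots nonzero; naive elimination completes without hitting a zero pivot.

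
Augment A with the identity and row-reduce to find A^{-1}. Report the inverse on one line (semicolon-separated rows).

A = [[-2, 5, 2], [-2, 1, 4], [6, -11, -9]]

inverse = [-35/8 -23/8 -9/4; -3/4 -3/4 -1/2; -2 -1 -1]

Gauss-Jordan on [A | I]:
R1 <- (1/-2)*R1:  [    1  -5/2    -1  |  -1/2     0     0 ]
R2 <- R2 - (-2)*R1:  [  0  -4   2  |  -1   1   0 ]
R3 <- R3 - (6)*R1:  [  0   4  -3  |   3   0   1 ]
R2 <- (1/-4)*R2:  [    0     1  -1/2  |   1/4  -1/4     0 ]
R1 <- R1 - (-5/2)*R2:  [    1     0  -9/4  |   1/8  -5/8     0 ]
R3 <- R3 - (4)*R2:  [  0   0  -1  |   2   1   1 ]
R3 <- (1/-1)*R3:  [  0   0   1  |  -2  -1  -1 ]
R1 <- R1 - (-9/4)*R3:  [     1      0      0  |  -35/8  -23/8   -9/4 ]
R2 <- R2 - (-1/2)*R3:  [    0     1     0  |  -3/4  -3/4  -1/2 ]
Right block of [I | A^{-1}] is the inverse:
[ -35/8  -23/8  -9/4 ]
[  -3/4   -3/4  -1/2 ]
[    -2     -1    -1 ]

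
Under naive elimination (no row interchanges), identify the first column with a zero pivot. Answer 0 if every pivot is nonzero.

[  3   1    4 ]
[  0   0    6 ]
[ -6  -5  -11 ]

first zero-pivot column = 2

Naive forward elimination:
R3 <- R3 - (-2)*R1:  [  0  -3  -3 ]
Matrix at this point:
[ 3   1   4 ]
[ 0   0   6 ]
[ 0  -3  -3 ]
Pivot entry (2,2) is zero but row 3 has -3 in column 2 -> naive elimination stops; a row interchange (e.g. R2 <-> R3) would be required here.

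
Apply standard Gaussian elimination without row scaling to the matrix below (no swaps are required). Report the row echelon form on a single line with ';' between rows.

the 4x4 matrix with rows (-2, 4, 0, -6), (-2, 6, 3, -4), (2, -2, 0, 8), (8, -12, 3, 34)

Forward elimination:
R2 <- R2 - (1)*R1:  [ 0  2  3  2 ]
R3 <- R3 - (-1)*R1:  [ 0  2  0  2 ]
R4 <- R4 - (-4)*R1:  [  0   4   3  10 ]
R3 <- R3 - (1)*R2:  [  0   0  -3   0 ]
R4 <- R4 - (2)*R2:  [  0   0  -3   6 ]
R4 <- R4 - (1)*R3:  [ 0  0  0  6 ]
Row echelon form:
[ -2  4   0  -6 ]
[  0  2   3   2 ]
[  0  0  -3   0 ]
[  0  0   0   6 ]

REF = [-2 4 0 -6; 0 2 3 2; 0 0 -3 0; 0 0 0 6]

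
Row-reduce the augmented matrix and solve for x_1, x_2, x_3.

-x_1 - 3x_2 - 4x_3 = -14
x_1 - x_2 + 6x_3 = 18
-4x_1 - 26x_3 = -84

(-5, 1, 4)

Forward elimination on [A|b]:
R2 <- R2 - (-1)*R1:  [  0  -4   2   4 ]
R3 <- R3 - (4)*R1:  [   0   12  -10  -28 ]
R3 <- R3 - (-3)*R2:  [   0    0   -4  -16 ]
Row echelon form:
[ -1  -3  -4  |  -14 ]
[  0  -4   2  |    4 ]
[  0   0  -4  |  -16 ]
Back-substitution:
x_3 = (-16) / -4 = 4
x_2 = (4 - (2)*(4)) / -4 = 1
x_1 = (-14 - (-3)*(1) - (-4)*(4)) / -1 = -5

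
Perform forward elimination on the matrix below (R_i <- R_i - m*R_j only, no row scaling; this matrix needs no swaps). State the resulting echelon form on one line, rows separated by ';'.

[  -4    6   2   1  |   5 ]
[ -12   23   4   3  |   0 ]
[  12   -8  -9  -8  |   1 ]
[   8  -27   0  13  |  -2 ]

Forward elimination:
R2 <- R2 - (3)*R1:  [   0    5   -2    0  -15 ]
R3 <- R3 - (-3)*R1:  [  0  10  -3  -5  16 ]
R4 <- R4 - (-2)*R1:  [   0  -15    4   15    8 ]
R3 <- R3 - (2)*R2:  [  0   0   1  -5  46 ]
R4 <- R4 - (-3)*R2:  [   0    0   -2   15  -37 ]
R4 <- R4 - (-2)*R3:  [  0   0   0   5  55 ]
Row echelon form:
[ -4  6   2   1  |    5 ]
[  0  5  -2   0  |  -15 ]
[  0  0   1  -5  |   46 ]
[  0  0   0   5  |   55 ]

REF = [-4 6 2 1 5; 0 5 -2 0 -15; 0 0 1 -5 46; 0 0 0 5 55]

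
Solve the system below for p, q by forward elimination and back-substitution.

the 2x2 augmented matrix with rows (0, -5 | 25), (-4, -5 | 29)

(-1, -5)

Forward elimination on [A|b]:
R1 <-> R2   (pivot in column 1 was zero)
[ -4  -5  29 ]
[  0  -5  25 ]
Row echelon form:
[ -4  -5  |  29 ]
[  0  -5  |  25 ]
Back-substitution:
q = (25) / -5 = -5
p = (29 - (-5)*(-5)) / -4 = -1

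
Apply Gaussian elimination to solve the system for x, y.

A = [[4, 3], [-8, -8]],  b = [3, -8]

(0, 1)

Forward elimination on [A|b]:
R2 <- R2 - (-2)*R1:  [  0  -2  -2 ]
Row echelon form:
[ 4   3  |   3 ]
[ 0  -2  |  -2 ]
Back-substitution:
y = (-2) / -2 = 1
x = (3 - (3)*(1)) / 4 = 0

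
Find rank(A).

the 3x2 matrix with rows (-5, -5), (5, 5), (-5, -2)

Row reduction:
R2 <- R2 - (-1)*R1:  [ 0  0 ]
R3 <- R3 - (1)*R1:  [ 0  3 ]
R2 <-> R3   (pivot in column 2 was zero)
[ -5  -5 ]
[  0   3 ]
[  0   0 ]
Row echelon form:
[ -5  -5 ]
[  0   3 ]
[  0   0 ]
Nonzero rows / pivot columns: 2

rank(A) = 2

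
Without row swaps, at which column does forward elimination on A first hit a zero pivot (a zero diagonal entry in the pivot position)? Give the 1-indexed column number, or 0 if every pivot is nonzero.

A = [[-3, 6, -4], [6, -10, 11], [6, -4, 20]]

first zero-pivot column = 3

Naive forward elimination:
R2 <- R2 - (-2)*R1:  [ 0  2  3 ]
R3 <- R3 - (-2)*R1:  [  0   8  12 ]
R3 <- R3 - (4)*R2:  [ 0  0  0 ]
Matrix at this point:
[ -3  6  -4 ]
[  0  2   3 ]
[  0  0   0 ]
Pivot entry (3,3) in the last row is zero and there are no rows below to swap with -> zero pivot in column 3 (A is singular).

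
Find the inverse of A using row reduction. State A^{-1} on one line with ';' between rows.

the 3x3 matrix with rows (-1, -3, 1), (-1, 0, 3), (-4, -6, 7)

Gauss-Jordan on [A | I]:
R1 <- (1/-1)*R1:  [  1   3  -1  |  -1   0   0 ]
R2 <- R2 - (-1)*R1:  [  0   3   2  |  -1   1   0 ]
R3 <- R3 - (-4)*R1:  [  0   6   3  |  -4   0   1 ]
R2 <- (1/3)*R2:  [    0     1   2/3  |  -1/3   1/3     0 ]
R1 <- R1 - (3)*R2:  [  1   0  -3  |   0  -1   0 ]
R3 <- R3 - (6)*R2:  [  0   0  -1  |  -2  -2   1 ]
R3 <- (1/-1)*R3:  [  0   0   1  |   2   2  -1 ]
R1 <- R1 - (-3)*R3:  [  1   0   0  |   6   5  -3 ]
R2 <- R2 - (2/3)*R3:  [    0     1     0  |  -5/3    -1   2/3 ]
Right block of [I | A^{-1}] is the inverse:
[    6   5   -3 ]
[ -5/3  -1  2/3 ]
[    2   2   -1 ]

inverse = [6 5 -3; -5/3 -1 2/3; 2 2 -1]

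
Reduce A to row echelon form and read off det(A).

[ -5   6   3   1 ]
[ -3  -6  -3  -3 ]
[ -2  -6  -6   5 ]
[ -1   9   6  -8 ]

Forward elimination:
R2 <- R2 - (3/5)*R1:  [     0  -48/5  -24/5  -18/5 ]
R3 <- R3 - (2/5)*R1:  [     0  -42/5  -36/5   23/5 ]
R4 <- R4 - (1/5)*R1:  [     0   39/5   27/5  -41/5 ]
R3 <- R3 - (7/8)*R2:  [    0     0    -3  31/4 ]
R4 <- R4 - (-13/16)*R2:  [     0      0    3/2  -89/8 ]
R4 <- R4 - (-1/2)*R3:  [     0      0      0  -29/4 ]
Upper-triangular form:
[ -5      6      3      1 ]
[  0  -48/5  -24/5  -18/5 ]
[  0      0     -3   31/4 ]
[  0      0      0  -29/4 ]
det(A) = (-1)^0 * (-5) * (-48/5) * (-3) * (-29/4) = 1044  (0 row swaps -> sign +1)

det(A) = 1044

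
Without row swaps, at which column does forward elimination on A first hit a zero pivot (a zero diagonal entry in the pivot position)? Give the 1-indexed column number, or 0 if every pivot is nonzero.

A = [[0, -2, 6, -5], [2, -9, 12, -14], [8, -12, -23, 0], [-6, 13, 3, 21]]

Naive forward elimination:
Pivot entry (1,1) is zero but row 2 has 2 in column 1 -> naive elimination stops; a row interchange (e.g. R1 <-> R2) would be required here.

first zero-pivot column = 1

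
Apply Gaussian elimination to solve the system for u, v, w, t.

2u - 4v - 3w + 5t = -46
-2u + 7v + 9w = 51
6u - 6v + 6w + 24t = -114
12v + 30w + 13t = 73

Forward elimination on [A|b]:
R2 <- R2 - (-1)*R1:  [ 0  3  6  5  5 ]
R3 <- R3 - (3)*R1:  [  0   6  15   9  24 ]
R3 <- R3 - (2)*R2:  [  0   0   3  -1  14 ]
R4 <- R4 - (4)*R2:  [  0   0   6  -7  53 ]
R4 <- R4 - (2)*R3:  [  0   0   0  -5  25 ]
Row echelon form:
[ 2  -4  -3   5  |  -46 ]
[ 0   3   6   5  |    5 ]
[ 0   0   3  -1  |   14 ]
[ 0   0   0  -5  |   25 ]
Back-substitution:
t = (25) / -5 = -5
w = (14 - (-1)*(-5)) / 3 = 3
v = (5 - (6)*(3) - (5)*(-5)) / 3 = 4
u = (-46 - (-4)*(4) - (-3)*(3) - (5)*(-5)) / 2 = 2

(2, 4, 3, -5)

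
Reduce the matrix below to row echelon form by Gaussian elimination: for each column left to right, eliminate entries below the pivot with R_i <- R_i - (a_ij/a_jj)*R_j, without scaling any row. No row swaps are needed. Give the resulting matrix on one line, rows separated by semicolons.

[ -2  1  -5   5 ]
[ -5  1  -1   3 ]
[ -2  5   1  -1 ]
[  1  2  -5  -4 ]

REF = [-2 1 -5 5; 0 -3/2 23/2 -19/2; 0 0 110/3 -94/3; 0 0 0 -81/11]

Forward elimination:
R2 <- R2 - (5/2)*R1:  [     0   -3/2   23/2  -19/2 ]
R3 <- R3 - (1)*R1:  [  0   4   6  -6 ]
R4 <- R4 - (-1/2)*R1:  [     0    5/2  -15/2   -3/2 ]
R3 <- R3 - (-8/3)*R2:  [     0      0  110/3  -94/3 ]
R4 <- R4 - (-5/3)*R2:  [     0      0   35/3  -52/3 ]
R4 <- R4 - (7/22)*R3:  [      0       0       0  -81/11 ]
Row echelon form:
[ -2     1     -5       5 ]
[  0  -3/2   23/2   -19/2 ]
[  0     0  110/3   -94/3 ]
[  0     0      0  -81/11 ]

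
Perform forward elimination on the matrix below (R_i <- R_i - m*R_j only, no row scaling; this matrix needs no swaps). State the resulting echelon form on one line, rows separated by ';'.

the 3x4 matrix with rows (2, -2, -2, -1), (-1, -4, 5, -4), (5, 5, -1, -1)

Forward elimination:
R2 <- R2 - (-1/2)*R1:  [    0    -5     4  -9/2 ]
R3 <- R3 - (5/2)*R1:  [   0   10    4  3/2 ]
R3 <- R3 - (-2)*R2:  [     0      0     12  -15/2 ]
Row echelon form:
[ 2  -2  -2     -1 ]
[ 0  -5   4   -9/2 ]
[ 0   0  12  -15/2 ]

REF = [2 -2 -2 -1; 0 -5 4 -9/2; 0 0 12 -15/2]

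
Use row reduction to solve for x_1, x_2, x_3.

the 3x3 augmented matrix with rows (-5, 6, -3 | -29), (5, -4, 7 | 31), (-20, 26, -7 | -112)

(1, -3, 2)

Forward elimination on [A|b]:
R2 <- R2 - (-1)*R1:  [ 0  2  4  2 ]
R3 <- R3 - (4)*R1:  [ 0  2  5  4 ]
R3 <- R3 - (1)*R2:  [ 0  0  1  2 ]
Row echelon form:
[ -5  6  -3  |  -29 ]
[  0  2   4  |    2 ]
[  0  0   1  |    2 ]
Back-substitution:
x_3 = (2) / 1 = 2
x_2 = (2 - (4)*(2)) / 2 = -3
x_1 = (-29 - (6)*(-3) - (-3)*(2)) / -5 = 1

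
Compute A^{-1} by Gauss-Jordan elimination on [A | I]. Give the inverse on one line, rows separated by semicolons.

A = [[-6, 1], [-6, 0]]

inverse = [0 -1/6; 1 -1]

Gauss-Jordan on [A | I]:
R1 <- (1/-6)*R1:  [    1  -1/6  |  -1/6     0 ]
R2 <- R2 - (-6)*R1:  [  0  -1  |  -1   1 ]
R2 <- (1/-1)*R2:  [  0   1  |   1  -1 ]
R1 <- R1 - (-1/6)*R2:  [    1     0  |     0  -1/6 ]
Right block of [I | A^{-1}] is the inverse:
[ 0  -1/6 ]
[ 1    -1 ]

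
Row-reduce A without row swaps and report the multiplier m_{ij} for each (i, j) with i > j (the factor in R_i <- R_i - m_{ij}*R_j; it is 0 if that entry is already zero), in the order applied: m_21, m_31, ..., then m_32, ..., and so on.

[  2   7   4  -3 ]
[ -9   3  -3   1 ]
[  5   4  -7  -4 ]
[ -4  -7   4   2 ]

multipliers: -9/2, 5/2, -2, -9/23, 14/69, -103/128

Forward elimination:
R2 <- R2 - (-9/2)*R1:  [     0   69/2     15  -25/2 ]
R3 <- R3 - (5/2)*R1:  [     0  -27/2    -17    7/2 ]
R4 <- R4 - (-2)*R1:  [  0   7  12  -4 ]
R3 <- R3 - (-9/23)*R2:  [       0        0  -256/23   -32/23 ]
R4 <- R4 - (14/69)*R2:  [       0        0   206/23  -101/69 ]
R4 <- R4 - (-103/128)*R3:  [      0       0       0  -31/12 ]
Multipliers (in order of application): m_{21} = -9/2, m_{31} = 5/2, m_{41} = -2, m_{32} = -9/23, m_{42} = 14/69, m_{43} = -103/128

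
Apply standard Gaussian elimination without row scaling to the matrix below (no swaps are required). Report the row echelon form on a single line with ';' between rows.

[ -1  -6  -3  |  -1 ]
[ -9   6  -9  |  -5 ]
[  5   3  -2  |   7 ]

REF = [-1 -6 -3 -1; 0 60 18 4; 0 0 -89/10 19/5]

Forward elimination:
R2 <- R2 - (9)*R1:  [  0  60  18   4 ]
R3 <- R3 - (-5)*R1:  [   0  -27  -17    2 ]
R3 <- R3 - (-9/20)*R2:  [      0       0  -89/10    19/5 ]
Row echelon form:
[ -1  -6      -3  |    -1 ]
[  0  60      18  |     4 ]
[  0   0  -89/10  |  19/5 ]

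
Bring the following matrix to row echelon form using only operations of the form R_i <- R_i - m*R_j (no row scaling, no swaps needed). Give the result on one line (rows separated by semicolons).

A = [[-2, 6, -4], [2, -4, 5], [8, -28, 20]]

Forward elimination:
R2 <- R2 - (-1)*R1:  [ 0  2  1 ]
R3 <- R3 - (-4)*R1:  [  0  -4   4 ]
R3 <- R3 - (-2)*R2:  [ 0  0  6 ]
Row echelon form:
[ -2  6  -4 ]
[  0  2   1 ]
[  0  0   6 ]

REF = [-2 6 -4; 0 2 1; 0 0 6]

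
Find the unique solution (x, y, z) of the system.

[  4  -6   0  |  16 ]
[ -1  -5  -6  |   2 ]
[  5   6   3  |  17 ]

(4, 0, -1)

Forward elimination on [A|b]:
R2 <- R2 - (-1/4)*R1:  [     0  -13/2     -6      6 ]
R3 <- R3 - (5/4)*R1:  [    0  27/2     3    -3 ]
R3 <- R3 - (-27/13)*R2:  [       0        0  -123/13   123/13 ]
Row echelon form:
[ 4     -6        0  |      16 ]
[ 0  -13/2       -6  |       6 ]
[ 0      0  -123/13  |  123/13 ]
Back-substitution:
z = (123/13) / (-123/13) = -1
y = (6 - (-6)*(-1)) / (-13/2) = 0
x = (16 - (-6)*(0)) / 4 = 4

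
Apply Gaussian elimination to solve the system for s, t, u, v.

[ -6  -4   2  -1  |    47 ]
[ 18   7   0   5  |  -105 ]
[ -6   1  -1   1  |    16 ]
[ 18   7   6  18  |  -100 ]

(-4, -4, 3, -1)

Forward elimination on [A|b]:
R2 <- R2 - (-3)*R1:  [  0  -5   6   2  36 ]
R3 <- R3 - (1)*R1:  [   0    5   -3    2  -31 ]
R4 <- R4 - (-3)*R1:  [  0  -5  12  15  41 ]
R3 <- R3 - (-1)*R2:  [ 0  0  3  4  5 ]
R4 <- R4 - (1)*R2:  [  0   0   6  13   5 ]
R4 <- R4 - (2)*R3:  [  0   0   0   5  -5 ]
Row echelon form:
[ -6  -4  2  -1  |  47 ]
[  0  -5  6   2  |  36 ]
[  0   0  3   4  |   5 ]
[  0   0  0   5  |  -5 ]
Back-substitution:
v = (-5) / 5 = -1
u = (5 - (4)*(-1)) / 3 = 3
t = (36 - (6)*(3) - (2)*(-1)) / -5 = -4
s = (47 - (-4)*(-4) - (2)*(3) - (-1)*(-1)) / -6 = -4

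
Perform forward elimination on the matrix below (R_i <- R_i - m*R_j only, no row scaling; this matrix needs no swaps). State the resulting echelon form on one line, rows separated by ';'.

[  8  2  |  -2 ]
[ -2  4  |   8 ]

REF = [8 2 -2; 0 9/2 15/2]

Forward elimination:
R2 <- R2 - (-1/4)*R1:  [    0   9/2  15/2 ]
Row echelon form:
[ 8    2  |    -2 ]
[ 0  9/2  |  15/2 ]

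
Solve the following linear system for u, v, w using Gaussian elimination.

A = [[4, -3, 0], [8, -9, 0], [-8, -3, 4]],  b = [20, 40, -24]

(5, 0, 4)

Forward elimination on [A|b]:
R2 <- R2 - (2)*R1:  [  0  -3   0   0 ]
R3 <- R3 - (-2)*R1:  [  0  -9   4  16 ]
R3 <- R3 - (3)*R2:  [  0   0   4  16 ]
Row echelon form:
[ 4  -3  0  |  20 ]
[ 0  -3  0  |   0 ]
[ 0   0  4  |  16 ]
Back-substitution:
w = (16) / 4 = 4
v = (0) / -3 = 0
u = (20 - (-3)*(0)) / 4 = 5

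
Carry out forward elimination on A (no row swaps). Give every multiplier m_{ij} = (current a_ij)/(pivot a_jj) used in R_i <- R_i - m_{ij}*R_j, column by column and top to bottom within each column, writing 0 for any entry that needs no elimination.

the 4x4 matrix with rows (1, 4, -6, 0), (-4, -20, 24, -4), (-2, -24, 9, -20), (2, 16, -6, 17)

Forward elimination:
R2 <- R2 - (-4)*R1:  [  0  -4   0  -4 ]
R3 <- R3 - (-2)*R1:  [   0  -16   -3  -20 ]
R4 <- R4 - (2)*R1:  [  0   8   6  17 ]
R3 <- R3 - (4)*R2:  [  0   0  -3  -4 ]
R4 <- R4 - (-2)*R2:  [ 0  0  6  9 ]
R4 <- R4 - (-2)*R3:  [ 0  0  0  1 ]
Multipliers (in order of application): m_{21} = -4, m_{31} = -2, m_{41} = 2, m_{32} = 4, m_{42} = -2, m_{43} = -2

multipliers: -4, -2, 2, 4, -2, -2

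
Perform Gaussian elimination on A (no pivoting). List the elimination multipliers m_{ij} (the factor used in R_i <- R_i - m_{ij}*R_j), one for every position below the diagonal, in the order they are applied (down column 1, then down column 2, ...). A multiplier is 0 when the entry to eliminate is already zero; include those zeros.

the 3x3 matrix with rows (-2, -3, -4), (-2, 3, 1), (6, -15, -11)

Forward elimination:
R2 <- R2 - (1)*R1:  [ 0  6  5 ]
R3 <- R3 - (-3)*R1:  [   0  -24  -23 ]
R3 <- R3 - (-4)*R2:  [  0   0  -3 ]
Multipliers (in order of application): m_{21} = 1, m_{31} = -3, m_{32} = -4

multipliers: 1, -3, -4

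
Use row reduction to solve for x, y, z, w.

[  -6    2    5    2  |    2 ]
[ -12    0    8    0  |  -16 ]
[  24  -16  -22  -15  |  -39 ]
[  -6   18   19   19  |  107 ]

Forward elimination on [A|b]:
R2 <- R2 - (2)*R1:  [   0   -4   -2   -4  -20 ]
R3 <- R3 - (-4)*R1:  [   0   -8   -2   -7  -31 ]
R4 <- R4 - (1)*R1:  [   0   16   14   17  105 ]
R3 <- R3 - (2)*R2:  [ 0  0  2  1  9 ]
R4 <- R4 - (-4)*R2:  [  0   0   6   1  25 ]
R4 <- R4 - (3)*R3:  [  0   0   0  -2  -2 ]
Row echelon form:
[ -6   2   5   2  |    2 ]
[  0  -4  -2  -4  |  -20 ]
[  0   0   2   1  |    9 ]
[  0   0   0  -2  |   -2 ]
Back-substitution:
w = (-2) / -2 = 1
z = (9 - (1)*(1)) / 2 = 4
y = (-20 - (-2)*(4) - (-4)*(1)) / -4 = 2
x = (2 - (2)*(2) - (5)*(4) - (2)*(1)) / -6 = 4

(4, 2, 4, 1)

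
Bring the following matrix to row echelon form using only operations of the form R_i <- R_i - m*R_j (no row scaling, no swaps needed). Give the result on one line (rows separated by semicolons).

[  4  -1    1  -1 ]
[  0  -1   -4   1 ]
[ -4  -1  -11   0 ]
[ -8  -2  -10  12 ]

REF = [4 -1 1 -1; 0 -1 -4 1; 0 0 -2 -3; 0 0 0 -6]

Forward elimination:
R3 <- R3 - (-1)*R1:  [   0   -2  -10   -1 ]
R4 <- R4 - (-2)*R1:  [  0  -4  -8  10 ]
R3 <- R3 - (2)*R2:  [  0   0  -2  -3 ]
R4 <- R4 - (4)*R2:  [ 0  0  8  6 ]
R4 <- R4 - (-4)*R3:  [  0   0   0  -6 ]
Row echelon form:
[ 4  -1   1  -1 ]
[ 0  -1  -4   1 ]
[ 0   0  -2  -3 ]
[ 0   0   0  -6 ]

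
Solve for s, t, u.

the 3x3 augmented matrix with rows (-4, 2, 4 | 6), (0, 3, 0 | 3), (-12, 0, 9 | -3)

(4, 1, 5)

Forward elimination on [A|b]:
R3 <- R3 - (3)*R1:  [   0   -6   -3  -21 ]
R3 <- R3 - (-2)*R2:  [   0    0   -3  -15 ]
Row echelon form:
[ -4  2   4  |    6 ]
[  0  3   0  |    3 ]
[  0  0  -3  |  -15 ]
Back-substitution:
u = (-15) / -3 = 5
t = (3) / 3 = 1
s = (6 - (2)*(1) - (4)*(5)) / -4 = 4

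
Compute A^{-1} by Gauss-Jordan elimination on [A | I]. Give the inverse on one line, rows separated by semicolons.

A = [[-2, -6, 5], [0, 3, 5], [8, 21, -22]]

Gauss-Jordan on [A | I]:
R1 <- (1/-2)*R1:  [    1     3  -5/2  |  -1/2     0     0 ]
R3 <- R3 - (8)*R1:  [  0  -3  -2  |   4   0   1 ]
R2 <- (1/3)*R2:  [   0    1  5/3  |    0  1/3    0 ]
R1 <- R1 - (3)*R2:  [     1      0  -15/2  |   -1/2     -1      0 ]
R3 <- R3 - (-3)*R2:  [ 0  0  3  |  4  1  1 ]
R3 <- (1/3)*R3:  [   0    0    1  |  4/3  1/3  1/3 ]
R1 <- R1 - (-15/2)*R3:  [    1     0     0  |  19/2   3/2   5/2 ]
R2 <- R2 - (5/3)*R3:  [     0      1      0  |  -20/9   -2/9   -5/9 ]
Right block of [I | A^{-1}] is the inverse:
[  19/2   3/2   5/2 ]
[ -20/9  -2/9  -5/9 ]
[   4/3   1/3   1/3 ]

inverse = [19/2 3/2 5/2; -20/9 -2/9 -5/9; 4/3 1/3 1/3]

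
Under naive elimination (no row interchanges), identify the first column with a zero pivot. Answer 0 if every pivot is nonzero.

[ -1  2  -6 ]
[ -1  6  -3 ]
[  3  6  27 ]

Naive forward elimination:
R2 <- R2 - (1)*R1:  [ 0  4  3 ]
R3 <- R3 - (-3)*R1:  [  0  12   9 ]
R3 <- R3 - (3)*R2:  [ 0  0  0 ]
Matrix at this point:
[ -1  2  -6 ]
[  0  4   3 ]
[  0  0   0 ]
Pivot entry (3,3) in the last row is zero and there are no rows below to swap with -> zero pivot in column 3 (A is singular).

first zero-pivot column = 3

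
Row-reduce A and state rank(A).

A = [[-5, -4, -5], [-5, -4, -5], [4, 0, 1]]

rank(A) = 2

Row reduction:
R2 <- R2 - (1)*R1:  [ 0  0  0 ]
R3 <- R3 - (-4/5)*R1:  [     0  -16/5     -3 ]
R2 <-> R3   (pivot in column 2 was zero)
[ -5     -4  -5 ]
[  0  -16/5  -3 ]
[  0      0   0 ]
Row echelon form:
[ -5     -4  -5 ]
[  0  -16/5  -3 ]
[  0      0   0 ]
Nonzero rows / pivot columns: 2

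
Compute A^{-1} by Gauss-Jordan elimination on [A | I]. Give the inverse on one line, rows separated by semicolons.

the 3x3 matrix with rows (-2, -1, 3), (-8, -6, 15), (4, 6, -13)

inverse = [3 -5/4 -3/4; 11 -7/2 -3/2; 6 -2 -1]

Gauss-Jordan on [A | I]:
R1 <- (1/-2)*R1:  [    1   1/2  -3/2  |  -1/2     0     0 ]
R2 <- R2 - (-8)*R1:  [  0  -2   3  |  -4   1   0 ]
R3 <- R3 - (4)*R1:  [  0   4  -7  |   2   0   1 ]
R2 <- (1/-2)*R2:  [    0     1  -3/2  |     2  -1/2     0 ]
R1 <- R1 - (1/2)*R2:  [    1     0  -3/4  |  -3/2   1/4     0 ]
R3 <- R3 - (4)*R2:  [  0   0  -1  |  -6   2   1 ]
R3 <- (1/-1)*R3:  [  0   0   1  |   6  -2  -1 ]
R1 <- R1 - (-3/4)*R3:  [    1     0     0  |     3  -5/4  -3/4 ]
R2 <- R2 - (-3/2)*R3:  [    0     1     0  |    11  -7/2  -3/2 ]
Right block of [I | A^{-1}] is the inverse:
[  3  -5/4  -3/4 ]
[ 11  -7/2  -3/2 ]
[  6    -2    -1 ]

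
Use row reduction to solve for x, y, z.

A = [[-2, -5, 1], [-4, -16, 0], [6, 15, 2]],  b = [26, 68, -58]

Forward elimination on [A|b]:
R2 <- R2 - (2)*R1:  [  0  -6  -2  16 ]
R3 <- R3 - (-3)*R1:  [  0   0   5  20 ]
Row echelon form:
[ -2  -5   1  |  26 ]
[  0  -6  -2  |  16 ]
[  0   0   5  |  20 ]
Back-substitution:
z = (20) / 5 = 4
y = (16 - (-2)*(4)) / -6 = -4
x = (26 - (-5)*(-4) - (1)*(4)) / -2 = -1

(-1, -4, 4)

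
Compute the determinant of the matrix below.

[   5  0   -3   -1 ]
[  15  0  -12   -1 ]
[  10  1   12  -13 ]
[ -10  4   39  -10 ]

Forward elimination:
R2 <- R2 - (3)*R1:  [  0   0  -3   2 ]
R3 <- R3 - (2)*R1:  [   0    1   18  -11 ]
R4 <- R4 - (-2)*R1:  [   0    4   33  -12 ]
R2 <-> R3   (pivot in column 2 was zero)
[ 5  0  -3   -1 ]
[ 0  1  18  -11 ]
[ 0  0  -3    2 ]
[ 0  4  33  -12 ]
R4 <- R4 - (4)*R2:  [   0    0  -39   32 ]
R4 <- R4 - (13)*R3:  [ 0  0  0  6 ]
Upper-triangular form:
[ 5  0  -3   -1 ]
[ 0  1  18  -11 ]
[ 0  0  -3    2 ]
[ 0  0   0    6 ]
det(A) = (-1)^1 * (5) * (1) * (-3) * (6) = 90  (1 row swap -> sign -1)

det(A) = 90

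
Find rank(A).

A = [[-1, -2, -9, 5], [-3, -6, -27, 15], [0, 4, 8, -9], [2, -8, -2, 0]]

rank(A) = 3

Row reduction:
R2 <- R2 - (3)*R1:  [ 0  0  0  0 ]
R4 <- R4 - (-2)*R1:  [   0  -12  -20   10 ]
R2 <-> R3   (pivot in column 2 was zero)
[ -1   -2   -9   5 ]
[  0    4    8  -9 ]
[  0    0    0   0 ]
[  0  -12  -20  10 ]
R4 <- R4 - (-3)*R2:  [   0    0    4  -17 ]
R3 <-> R4   (pivot in column 3 was zero)
[ -1  -2  -9    5 ]
[  0   4   8   -9 ]
[  0   0   4  -17 ]
[  0   0   0    0 ]
Row echelon form:
[ -1  -2  -9    5 ]
[  0   4   8   -9 ]
[  0   0   4  -17 ]
[  0   0   0    0 ]
Nonzero rows / pivot columns: 3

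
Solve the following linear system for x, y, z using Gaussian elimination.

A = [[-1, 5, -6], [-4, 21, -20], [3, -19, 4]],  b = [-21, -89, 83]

(-4, -5, 0)

Forward elimination on [A|b]:
R2 <- R2 - (4)*R1:  [  0   1   4  -5 ]
R3 <- R3 - (-3)*R1:  [   0   -4  -14   20 ]
R3 <- R3 - (-4)*R2:  [ 0  0  2  0 ]
Row echelon form:
[ -1  5  -6  |  -21 ]
[  0  1   4  |   -5 ]
[  0  0   2  |    0 ]
Back-substitution:
z = (0) / 2 = 0
y = (-5 - (4)*(0)) / 1 = -5
x = (-21 - (5)*(-5) - (-6)*(0)) / -1 = -4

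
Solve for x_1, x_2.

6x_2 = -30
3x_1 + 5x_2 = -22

Forward elimination on [A|b]:
R1 <-> R2   (pivot in column 1 was zero)
[ 3  5  -22 ]
[ 0  6  -30 ]
Row echelon form:
[ 3  5  |  -22 ]
[ 0  6  |  -30 ]
Back-substitution:
x_2 = (-30) / 6 = -5
x_1 = (-22 - (5)*(-5)) / 3 = 1

(1, -5)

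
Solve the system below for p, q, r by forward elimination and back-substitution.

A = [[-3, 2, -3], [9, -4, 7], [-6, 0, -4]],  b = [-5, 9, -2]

(-1, -1, 2)

Forward elimination on [A|b]:
R2 <- R2 - (-3)*R1:  [  0   2  -2  -6 ]
R3 <- R3 - (2)*R1:  [  0  -4   2   8 ]
R3 <- R3 - (-2)*R2:  [  0   0  -2  -4 ]
Row echelon form:
[ -3  2  -3  |  -5 ]
[  0  2  -2  |  -6 ]
[  0  0  -2  |  -4 ]
Back-substitution:
r = (-4) / -2 = 2
q = (-6 - (-2)*(2)) / 2 = -1
p = (-5 - (2)*(-1) - (-3)*(2)) / -3 = -1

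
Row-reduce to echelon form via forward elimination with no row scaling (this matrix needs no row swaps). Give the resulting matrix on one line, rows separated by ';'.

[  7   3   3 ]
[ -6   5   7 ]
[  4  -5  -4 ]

REF = [7 3 3; 0 53/7 67/7; 0 0 147/53]

Forward elimination:
R2 <- R2 - (-6/7)*R1:  [    0  53/7  67/7 ]
R3 <- R3 - (4/7)*R1:  [     0  -47/7  -40/7 ]
R3 <- R3 - (-47/53)*R2:  [      0       0  147/53 ]
Row echelon form:
[ 7     3       3 ]
[ 0  53/7    67/7 ]
[ 0     0  147/53 ]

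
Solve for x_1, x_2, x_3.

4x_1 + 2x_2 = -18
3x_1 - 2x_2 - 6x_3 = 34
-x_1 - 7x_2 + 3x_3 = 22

(-2, -5, -5)

Forward elimination on [A|b]:
R2 <- R2 - (3/4)*R1:  [    0  -7/2    -6  95/2 ]
R3 <- R3 - (-1/4)*R1:  [     0  -13/2      3   35/2 ]
R3 <- R3 - (13/7)*R2:  [      0       0    99/7  -495/7 ]
Row echelon form:
[ 4     2     0  |     -18 ]
[ 0  -7/2    -6  |    95/2 ]
[ 0     0  99/7  |  -495/7 ]
Back-substitution:
x_3 = (-495/7) / (99/7) = -5
x_2 = (95/2 - (-6)*(-5)) / (-7/2) = -5
x_1 = (-18 - (2)*(-5)) / 4 = -2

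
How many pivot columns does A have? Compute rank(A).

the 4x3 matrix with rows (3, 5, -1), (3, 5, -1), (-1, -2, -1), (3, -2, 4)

rank(A) = 3

Row reduction:
R2 <- R2 - (1)*R1:  [ 0  0  0 ]
R3 <- R3 - (-1/3)*R1:  [    0  -1/3  -4/3 ]
R4 <- R4 - (1)*R1:  [  0  -7   5 ]
R2 <-> R3   (pivot in column 2 was zero)
[ 3     5    -1 ]
[ 0  -1/3  -4/3 ]
[ 0     0     0 ]
[ 0    -7     5 ]
R4 <- R4 - (21)*R2:  [  0   0  33 ]
R3 <-> R4   (pivot in column 3 was zero)
[ 3     5    -1 ]
[ 0  -1/3  -4/3 ]
[ 0     0    33 ]
[ 0     0     0 ]
Row echelon form:
[ 3     5    -1 ]
[ 0  -1/3  -4/3 ]
[ 0     0    33 ]
[ 0     0     0 ]
Nonzero rows / pivot columns: 3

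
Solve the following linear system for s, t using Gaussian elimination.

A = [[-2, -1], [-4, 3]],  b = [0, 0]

Forward elimination on [A|b]:
R2 <- R2 - (2)*R1:  [ 0  5  0 ]
Row echelon form:
[ -2  -1  |  0 ]
[  0   5  |  0 ]
Back-substitution:
t = (0) / 5 = 0
s = (0 - (-1)*(0)) / -2 = 0

(0, 0)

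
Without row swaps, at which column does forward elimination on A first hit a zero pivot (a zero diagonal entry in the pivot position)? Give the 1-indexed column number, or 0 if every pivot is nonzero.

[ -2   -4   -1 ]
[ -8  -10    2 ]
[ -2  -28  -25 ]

first zero-pivot column = 3

Naive forward elimination:
R2 <- R2 - (4)*R1:  [ 0  6  6 ]
R3 <- R3 - (1)*R1:  [   0  -24  -24 ]
R3 <- R3 - (-4)*R2:  [ 0  0  0 ]
Matrix at this point:
[ -2  -4  -1 ]
[  0   6   6 ]
[  0   0   0 ]
Pivot entry (3,3) in the last row is zero and there are no rows below to swap with -> zero pivot in column 3 (A is singular).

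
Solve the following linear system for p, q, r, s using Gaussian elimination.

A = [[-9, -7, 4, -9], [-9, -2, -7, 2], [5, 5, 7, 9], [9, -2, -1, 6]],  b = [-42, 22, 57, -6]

Forward elimination on [A|b]:
R2 <- R2 - (1)*R1:  [   0    5  -11   11   64 ]
R3 <- R3 - (-5/9)*R1:  [     0   10/9   83/9      4  101/3 ]
R4 <- R4 - (-1)*R1:  [   0   -9    3   -3  -48 ]
R3 <- R3 - (2/9)*R2:  [     0      0   35/3   14/9  175/9 ]
R4 <- R4 - (-9/5)*R2:  [     0      0  -84/5   84/5  336/5 ]
R4 <- R4 - (-36/25)*R3:  [      0       0       0  476/25   476/5 ]
Row echelon form:
[ -9  -7     4      -9  |    -42 ]
[  0   5   -11      11  |     64 ]
[  0   0  35/3    14/9  |  175/9 ]
[  0   0     0  476/25  |  476/5 ]
Back-substitution:
s = (476/5) / (476/25) = 5
r = (175/9 - (14/9)*(5)) / (35/3) = 1
q = (64 - (-11)*(1) - (11)*(5)) / 5 = 4
p = (-42 - (-7)*(4) - (4)*(1) - (-9)*(5)) / -9 = -3

(-3, 4, 1, 5)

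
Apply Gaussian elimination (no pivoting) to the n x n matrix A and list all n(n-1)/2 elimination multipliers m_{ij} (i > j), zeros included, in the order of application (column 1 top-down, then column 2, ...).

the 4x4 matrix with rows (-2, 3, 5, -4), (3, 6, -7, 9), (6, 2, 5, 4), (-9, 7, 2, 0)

Forward elimination:
R2 <- R2 - (-3/2)*R1:  [    0  21/2   1/2     3 ]
R3 <- R3 - (-3)*R1:  [  0  11  20  -8 ]
R4 <- R4 - (9/2)*R1:  [     0  -13/2  -41/2     18 ]
R3 <- R3 - (22/21)*R2:  [      0       0  409/21   -78/7 ]
R4 <- R4 - (-13/21)*R2:  [       0        0  -424/21    139/7 ]
R4 <- R4 - (-424/409)*R3:  [        0         0         0  3397/409 ]
Multipliers (in order of application): m_{21} = -3/2, m_{31} = -3, m_{41} = 9/2, m_{32} = 22/21, m_{42} = -13/21, m_{43} = -424/409

multipliers: -3/2, -3, 9/2, 22/21, -13/21, -424/409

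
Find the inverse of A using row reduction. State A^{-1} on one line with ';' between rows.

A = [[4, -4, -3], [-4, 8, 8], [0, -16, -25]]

inverse = [9/10 13/20 1/10; 5/4 5/4 1/4; -4/5 -4/5 -1/5]

Gauss-Jordan on [A | I]:
R1 <- (1/4)*R1:  [    1    -1  -3/4  |   1/4     0     0 ]
R2 <- R2 - (-4)*R1:  [ 0  4  5  |  1  1  0 ]
R2 <- (1/4)*R2:  [   0    1  5/4  |  1/4  1/4    0 ]
R1 <- R1 - (-1)*R2:  [   1    0  1/2  |  1/2  1/4    0 ]
R3 <- R3 - (-16)*R2:  [  0   0  -5  |   4   4   1 ]
R3 <- (1/-5)*R3:  [    0     0     1  |  -4/5  -4/5  -1/5 ]
R1 <- R1 - (1/2)*R3:  [     1      0      0  |   9/10  13/20   1/10 ]
R2 <- R2 - (5/4)*R3:  [   0    1    0  |  5/4  5/4  1/4 ]
Right block of [I | A^{-1}] is the inverse:
[ 9/10  13/20  1/10 ]
[  5/4    5/4   1/4 ]
[ -4/5   -4/5  -1/5 ]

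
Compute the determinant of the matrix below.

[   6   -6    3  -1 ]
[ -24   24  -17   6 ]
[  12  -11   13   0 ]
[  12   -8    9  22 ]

Forward elimination:
R2 <- R2 - (-4)*R1:  [  0   0  -5   2 ]
R3 <- R3 - (2)*R1:  [ 0  1  7  2 ]
R4 <- R4 - (2)*R1:  [  0   4   3  24 ]
R2 <-> R3   (pivot in column 2 was zero)
[ 6  -6   3  -1 ]
[ 0   1   7   2 ]
[ 0   0  -5   2 ]
[ 0   4   3  24 ]
R4 <- R4 - (4)*R2:  [   0    0  -25   16 ]
R4 <- R4 - (5)*R3:  [ 0  0  0  6 ]
Upper-triangular form:
[ 6  -6   3  -1 ]
[ 0   1   7   2 ]
[ 0   0  -5   2 ]
[ 0   0   0   6 ]
det(A) = (-1)^1 * (6) * (1) * (-5) * (6) = 180  (1 row swap -> sign -1)

det(A) = 180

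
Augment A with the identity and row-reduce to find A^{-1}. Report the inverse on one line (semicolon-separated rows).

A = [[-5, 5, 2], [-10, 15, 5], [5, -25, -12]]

Gauss-Jordan on [A | I]:
R1 <- (1/-5)*R1:  [    1    -1  -2/5  |  -1/5     0     0 ]
R2 <- R2 - (-10)*R1:  [  0   5   1  |  -2   1   0 ]
R3 <- R3 - (5)*R1:  [   0  -20  -10  |    1    0    1 ]
R2 <- (1/5)*R2:  [    0     1   1/5  |  -2/5   1/5     0 ]
R1 <- R1 - (-1)*R2:  [    1     0  -1/5  |  -3/5   1/5     0 ]
R3 <- R3 - (-20)*R2:  [  0   0  -6  |  -7   4   1 ]
R3 <- (1/-6)*R3:  [    0     0     1  |   7/6  -2/3  -1/6 ]
R1 <- R1 - (-1/5)*R3:  [      1       0       0  |  -11/30    1/15   -1/30 ]
R2 <- R2 - (1/5)*R3:  [      0       1       0  |  -19/30     1/3    1/30 ]
Right block of [I | A^{-1}] is the inverse:
[ -11/30  1/15  -1/30 ]
[ -19/30   1/3   1/30 ]
[    7/6  -2/3   -1/6 ]

inverse = [-11/30 1/15 -1/30; -19/30 1/3 1/30; 7/6 -2/3 -1/6]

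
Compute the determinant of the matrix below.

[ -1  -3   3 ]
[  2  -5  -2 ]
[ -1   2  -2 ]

det(A) = -35

Forward elimination:
R2 <- R2 - (-2)*R1:  [   0  -11    4 ]
R3 <- R3 - (1)*R1:  [  0   5  -5 ]
R3 <- R3 - (-5/11)*R2:  [      0       0  -35/11 ]
Upper-triangular form:
[ -1   -3       3 ]
[  0  -11       4 ]
[  0    0  -35/11 ]
det(A) = (-1)^0 * (-1) * (-11) * (-35/11) = -35  (0 row swaps -> sign +1)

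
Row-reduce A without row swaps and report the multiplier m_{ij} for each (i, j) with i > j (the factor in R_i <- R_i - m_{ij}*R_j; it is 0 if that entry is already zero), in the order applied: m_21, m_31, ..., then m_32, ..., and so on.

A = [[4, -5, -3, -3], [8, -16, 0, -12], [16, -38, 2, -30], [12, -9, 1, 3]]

multipliers: 2, 4, 3, 3, -1, -4

Forward elimination:
R2 <- R2 - (2)*R1:  [  0  -6   6  -6 ]
R3 <- R3 - (4)*R1:  [   0  -18   14  -18 ]
R4 <- R4 - (3)*R1:  [  0   6  10  12 ]
R3 <- R3 - (3)*R2:  [  0   0  -4   0 ]
R4 <- R4 - (-1)*R2:  [  0   0  16   6 ]
R4 <- R4 - (-4)*R3:  [ 0  0  0  6 ]
Multipliers (in order of application): m_{21} = 2, m_{31} = 4, m_{41} = 3, m_{32} = 3, m_{42} = -1, m_{43} = -4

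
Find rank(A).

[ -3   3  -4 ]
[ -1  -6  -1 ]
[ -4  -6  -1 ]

Row reduction:
R2 <- R2 - (1/3)*R1:  [   0   -7  1/3 ]
R3 <- R3 - (4/3)*R1:  [    0   -10  13/3 ]
R3 <- R3 - (10/7)*R2:  [    0     0  27/7 ]
Row echelon form:
[ -3   3    -4 ]
[  0  -7   1/3 ]
[  0   0  27/7 ]
Nonzero rows / pivot columns: 3

rank(A) = 3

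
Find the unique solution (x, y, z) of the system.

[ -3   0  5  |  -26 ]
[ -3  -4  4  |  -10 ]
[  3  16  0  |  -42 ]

(2, -3, -4)

Forward elimination on [A|b]:
R2 <- R2 - (1)*R1:  [  0  -4  -1  16 ]
R3 <- R3 - (-1)*R1:  [   0   16    5  -68 ]
R3 <- R3 - (-4)*R2:  [  0   0   1  -4 ]
Row echelon form:
[ -3   0   5  |  -26 ]
[  0  -4  -1  |   16 ]
[  0   0   1  |   -4 ]
Back-substitution:
z = (-4) / 1 = -4
y = (16 - (-1)*(-4)) / -4 = -3
x = (-26 - (5)*(-4)) / -3 = 2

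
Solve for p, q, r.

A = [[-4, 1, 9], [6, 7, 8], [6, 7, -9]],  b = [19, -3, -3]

Forward elimination on [A|b]:
R2 <- R2 - (-3/2)*R1:  [    0  17/2  43/2  51/2 ]
R3 <- R3 - (-3/2)*R1:  [    0  17/2   9/2  51/2 ]
R3 <- R3 - (1)*R2:  [   0    0  -17    0 ]
Row echelon form:
[ -4     1     9  |    19 ]
[  0  17/2  43/2  |  51/2 ]
[  0     0   -17  |     0 ]
Back-substitution:
r = (0) / -17 = 0
q = (51/2 - (43/2)*(0)) / (17/2) = 3
p = (19 - (1)*(3) - (9)*(0)) / -4 = -4

(-4, 3, 0)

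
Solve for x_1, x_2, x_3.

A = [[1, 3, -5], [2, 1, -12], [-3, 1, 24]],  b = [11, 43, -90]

Forward elimination on [A|b]:
R2 <- R2 - (2)*R1:  [  0  -5  -2  21 ]
R3 <- R3 - (-3)*R1:  [   0   10    9  -57 ]
R3 <- R3 - (-2)*R2:  [   0    0    5  -15 ]
Row echelon form:
[ 1   3  -5  |   11 ]
[ 0  -5  -2  |   21 ]
[ 0   0   5  |  -15 ]
Back-substitution:
x_3 = (-15) / 5 = -3
x_2 = (21 - (-2)*(-3)) / -5 = -3
x_1 = (11 - (3)*(-3) - (-5)*(-3)) / 1 = 5

(5, -3, -3)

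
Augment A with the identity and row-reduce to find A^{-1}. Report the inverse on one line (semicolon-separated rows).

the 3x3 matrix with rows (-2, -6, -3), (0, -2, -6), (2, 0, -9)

inverse = [3/4 -9/4 5/4; -1/2 1 -1/2; 1/6 -1/2 1/6]

Gauss-Jordan on [A | I]:
R1 <- (1/-2)*R1:  [    1     3   3/2  |  -1/2     0     0 ]
R3 <- R3 - (2)*R1:  [   0   -6  -12  |    1    0    1 ]
R2 <- (1/-2)*R2:  [    0     1     3  |     0  -1/2     0 ]
R1 <- R1 - (3)*R2:  [     1      0  -15/2  |   -1/2    3/2      0 ]
R3 <- R3 - (-6)*R2:  [  0   0   6  |   1  -3   1 ]
R3 <- (1/6)*R3:  [    0     0     1  |   1/6  -1/2   1/6 ]
R1 <- R1 - (-15/2)*R3:  [    1     0     0  |   3/4  -9/4   5/4 ]
R2 <- R2 - (3)*R3:  [    0     1     0  |  -1/2     1  -1/2 ]
Right block of [I | A^{-1}] is the inverse:
[  3/4  -9/4   5/4 ]
[ -1/2     1  -1/2 ]
[  1/6  -1/2   1/6 ]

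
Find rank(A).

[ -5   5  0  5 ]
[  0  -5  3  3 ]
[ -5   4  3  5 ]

rank(A) = 3

Row reduction:
R3 <- R3 - (1)*R1:  [  0  -1   3   0 ]
R3 <- R3 - (1/5)*R2:  [    0     0  12/5  -3/5 ]
Row echelon form:
[ -5   5     0     5 ]
[  0  -5     3     3 ]
[  0   0  12/5  -3/5 ]
Nonzero rows / pivot columns: 3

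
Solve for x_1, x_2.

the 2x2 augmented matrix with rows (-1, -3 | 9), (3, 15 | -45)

Forward elimination on [A|b]:
R2 <- R2 - (-3)*R1:  [   0    6  -18 ]
Row echelon form:
[ -1  -3  |    9 ]
[  0   6  |  -18 ]
Back-substitution:
x_2 = (-18) / 6 = -3
x_1 = (9 - (-3)*(-3)) / -1 = 0

(0, -3)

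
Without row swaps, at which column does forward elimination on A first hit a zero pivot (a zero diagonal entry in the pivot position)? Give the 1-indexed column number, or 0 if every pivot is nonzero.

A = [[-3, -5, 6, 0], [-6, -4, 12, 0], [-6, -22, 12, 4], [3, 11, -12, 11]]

Naive forward elimination:
R2 <- R2 - (2)*R1:  [ 0  6  0  0 ]
R3 <- R3 - (2)*R1:  [   0  -12    0    4 ]
R4 <- R4 - (-1)*R1:  [  0   6  -6  11 ]
R3 <- R3 - (-2)*R2:  [ 0  0  0  4 ]
R4 <- R4 - (1)*R2:  [  0   0  -6  11 ]
Matrix at this point:
[ -3  -5   6   0 ]
[  0   6   0   0 ]
[  0   0   0   4 ]
[  0   0  -6  11 ]
Pivot entry (3,3) is zero but row 4 has -6 in column 3 -> naive elimination stops; a row interchange (e.g. R3 <-> R4) would be required here.

first zero-pivot column = 3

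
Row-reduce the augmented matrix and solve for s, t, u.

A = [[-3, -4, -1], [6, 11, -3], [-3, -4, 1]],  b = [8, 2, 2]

Forward elimination on [A|b]:
R2 <- R2 - (-2)*R1:  [  0   3  -5  18 ]
R3 <- R3 - (1)*R1:  [  0   0   2  -6 ]
Row echelon form:
[ -3  -4  -1  |   8 ]
[  0   3  -5  |  18 ]
[  0   0   2  |  -6 ]
Back-substitution:
u = (-6) / 2 = -3
t = (18 - (-5)*(-3)) / 3 = 1
s = (8 - (-4)*(1) - (-1)*(-3)) / -3 = -3

(-3, 1, -3)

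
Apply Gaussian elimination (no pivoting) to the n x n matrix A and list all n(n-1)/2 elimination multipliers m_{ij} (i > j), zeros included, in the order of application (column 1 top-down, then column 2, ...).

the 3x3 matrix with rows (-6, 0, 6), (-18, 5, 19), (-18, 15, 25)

multipliers: 3, 3, 3

Forward elimination:
R2 <- R2 - (3)*R1:  [ 0  5  1 ]
R3 <- R3 - (3)*R1:  [  0  15   7 ]
R3 <- R3 - (3)*R2:  [ 0  0  4 ]
Multipliers (in order of application): m_{21} = 3, m_{31} = 3, m_{32} = 3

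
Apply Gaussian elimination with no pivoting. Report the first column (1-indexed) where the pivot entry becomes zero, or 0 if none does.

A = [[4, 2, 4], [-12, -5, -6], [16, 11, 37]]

Naive forward elimination:
R2 <- R2 - (-3)*R1:  [ 0  1  6 ]
R3 <- R3 - (4)*R1:  [  0   3  21 ]
R3 <- R3 - (3)*R2:  [ 0  0  3 ]
All pivots nonzero; naive elimination completes without hitting a zero pivot.

first zero-pivot column = 0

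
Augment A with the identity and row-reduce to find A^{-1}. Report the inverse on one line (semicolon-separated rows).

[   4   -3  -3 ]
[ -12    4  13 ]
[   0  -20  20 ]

inverse = [-17/4 -3/2 27/80; -3 -1 1/5; -3 -1 1/4]

Gauss-Jordan on [A | I]:
R1 <- (1/4)*R1:  [    1  -3/4  -3/4  |   1/4     0     0 ]
R2 <- R2 - (-12)*R1:  [  0  -5   4  |   3   1   0 ]
R2 <- (1/-5)*R2:  [    0     1  -4/5  |  -3/5  -1/5     0 ]
R1 <- R1 - (-3/4)*R2:  [      1       0  -27/20  |    -1/5   -3/20       0 ]
R3 <- R3 - (-20)*R2:  [   0    0    4  |  -12   -4    1 ]
R3 <- (1/4)*R3:  [   0    0    1  |   -3   -1  1/4 ]
R1 <- R1 - (-27/20)*R3:  [     1      0      0  |  -17/4   -3/2  27/80 ]
R2 <- R2 - (-4/5)*R3:  [   0    1    0  |   -3   -1  1/5 ]
Right block of [I | A^{-1}] is the inverse:
[ -17/4  -3/2  27/80 ]
[    -3    -1    1/5 ]
[    -3    -1    1/4 ]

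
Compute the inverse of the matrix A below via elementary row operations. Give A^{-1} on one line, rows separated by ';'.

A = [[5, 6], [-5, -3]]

inverse = [-1/5 -2/5; 1/3 1/3]

Gauss-Jordan on [A | I]:
R1 <- (1/5)*R1:  [   1  6/5  |  1/5    0 ]
R2 <- R2 - (-5)*R1:  [ 0  3  |  1  1 ]
R2 <- (1/3)*R2:  [   0    1  |  1/3  1/3 ]
R1 <- R1 - (6/5)*R2:  [    1     0  |  -1/5  -2/5 ]
Right block of [I | A^{-1}] is the inverse:
[ -1/5  -2/5 ]
[  1/3   1/3 ]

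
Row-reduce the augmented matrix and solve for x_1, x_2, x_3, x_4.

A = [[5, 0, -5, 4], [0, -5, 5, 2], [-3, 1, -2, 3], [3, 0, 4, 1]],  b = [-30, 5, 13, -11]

(-5, 0, 1, 0)

Forward elimination on [A|b]:
R3 <- R3 - (-3/5)*R1:  [    0     1    -5  27/5    -5 ]
R4 <- R4 - (3/5)*R1:  [    0     0     7  -7/5     7 ]
R3 <- R3 - (-1/5)*R2:  [    0     0    -4  29/5    -4 ]
R4 <- R4 - (-7/4)*R3:  [    0     0     0  35/4     0 ]
Row echelon form:
[ 5   0  -5     4  |  -30 ]
[ 0  -5   5     2  |    5 ]
[ 0   0  -4  29/5  |   -4 ]
[ 0   0   0  35/4  |    0 ]
Back-substitution:
x_4 = (0) / (35/4) = 0
x_3 = (-4 - (29/5)*(0)) / -4 = 1
x_2 = (5 - (5)*(1) - (2)*(0)) / -5 = 0
x_1 = (-30 - (-5)*(1) - (4)*(0)) / 5 = -5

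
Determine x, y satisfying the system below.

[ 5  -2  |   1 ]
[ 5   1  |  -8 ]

Forward elimination on [A|b]:
R2 <- R2 - (1)*R1:  [  0   3  -9 ]
Row echelon form:
[ 5  -2  |   1 ]
[ 0   3  |  -9 ]
Back-substitution:
y = (-9) / 3 = -3
x = (1 - (-2)*(-3)) / 5 = -1

(-1, -3)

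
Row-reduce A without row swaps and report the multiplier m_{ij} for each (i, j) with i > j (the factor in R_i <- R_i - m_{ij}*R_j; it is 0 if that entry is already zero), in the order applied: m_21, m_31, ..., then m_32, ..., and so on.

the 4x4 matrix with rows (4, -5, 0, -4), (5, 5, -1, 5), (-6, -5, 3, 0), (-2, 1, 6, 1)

multipliers: 5/4, -3/2, -1/2, -10/9, -2/15, 264/85

Forward elimination:
R2 <- R2 - (5/4)*R1:  [    0  45/4    -1    10 ]
R3 <- R3 - (-3/2)*R1:  [     0  -25/2      3     -6 ]
R4 <- R4 - (-1/2)*R1:  [    0  -3/2     6    -1 ]
R3 <- R3 - (-10/9)*R2:  [    0     0  17/9  46/9 ]
R4 <- R4 - (-2/15)*R2:  [     0      0  88/15    1/3 ]
R4 <- R4 - (264/85)*R3:  [        0         0         0  -1321/85 ]
Multipliers (in order of application): m_{21} = 5/4, m_{31} = -3/2, m_{41} = -1/2, m_{32} = -10/9, m_{42} = -2/15, m_{43} = 264/85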